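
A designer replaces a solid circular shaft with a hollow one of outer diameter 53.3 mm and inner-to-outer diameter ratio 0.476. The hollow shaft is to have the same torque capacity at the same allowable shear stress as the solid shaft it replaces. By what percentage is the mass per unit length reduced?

Equal τ_max and T ⇒ the solid shaft needs d_s³ = d_o³(1−k⁴), so d_s = 53.3·(1−0.476⁴)^(1/3) = 52.37 mm.
Area ratio A_h/A_s = d_o²(1−k²)/d_s² = (1−k²)/(1−k⁴)^(2/3) = 0.8011.
Mass saving = 1 − 0.8011 = 19.9 %.

19.9 %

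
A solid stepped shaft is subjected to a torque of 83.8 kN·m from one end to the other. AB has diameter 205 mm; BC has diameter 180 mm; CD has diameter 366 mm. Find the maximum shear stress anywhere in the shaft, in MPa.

Under the same torque, τ_max = 16T/(πd³) is largest where d is smallest — segment BC (d = 180 mm).
τ_max = 16·83800/(π·(0.180)³) = 7.318×10^7 Pa.

73.2 MPa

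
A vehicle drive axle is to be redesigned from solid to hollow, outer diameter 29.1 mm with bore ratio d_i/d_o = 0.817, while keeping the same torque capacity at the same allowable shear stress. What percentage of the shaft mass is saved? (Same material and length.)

Equal τ_max and T ⇒ the solid shaft needs d_s³ = d_o³(1−k⁴), so d_s = 29.1·(1−0.817⁴)^(1/3) = 23.91 mm.
Area ratio A_h/A_s = d_o²(1−k²)/d_s² = (1−k²)/(1−k⁴)^(2/3) = 0.4927.
Mass saving = 1 − 0.4927 = 50.7 %.

50.7 %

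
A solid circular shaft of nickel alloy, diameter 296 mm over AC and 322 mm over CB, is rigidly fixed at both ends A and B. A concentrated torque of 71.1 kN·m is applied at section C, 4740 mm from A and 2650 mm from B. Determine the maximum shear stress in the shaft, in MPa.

7.75 MPa

Compatibility: T_A·a/J_AC = T_B·b/J_CB with T_A + T_B = T₀.
J_AC = 7.54×10^-4 m⁴, J_CB = 1.06×10^-3 m⁴, so T_A = T₀·(J_AC/a)/((J_AC/a)+(J_CB/b)) = 20290 N·m, T_B = 50810 N·m.
τ in each portion: τ_AC = 3.98×10^6 Pa, τ_CB = 7.75×10^6 Pa; maximum is in CB.
τ_max = T_CB·r/J = 50810·0.161/1.06×10^-3 = 7.752×10^6 Pa.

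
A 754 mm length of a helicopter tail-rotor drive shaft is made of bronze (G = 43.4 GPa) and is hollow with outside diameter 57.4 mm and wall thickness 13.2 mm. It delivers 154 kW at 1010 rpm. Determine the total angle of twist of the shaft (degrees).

ω = 2π·1010/60 = 105.8 rad/s, so T = P/ω = 154×10³ / 105.8 = 1456 N·m.
J = π(d_o⁴ − d_i⁴)/32 = π(0.0574⁴ − 0.0310⁴)/32 = 9.751×10^-7 m⁴.
θ = T·L/(G·J) = 1456 × 0.754 / (43.4×10⁹ × 9.751×10^-7) = 0.02594 rad.

1.49°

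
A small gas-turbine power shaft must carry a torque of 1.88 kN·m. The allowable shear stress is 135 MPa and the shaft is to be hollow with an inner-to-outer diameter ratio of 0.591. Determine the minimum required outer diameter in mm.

43.2 mm

For a hollow shaft with d_i/d_o = 0.591: τ_max = 16T/(π d_o³ (1−k⁴)), so d_o = [16T/(π τ_allow (1−k⁴))]^(1/3) = [16·1880/(π·1.35×10^8·0.8780)]^(1/3) = 0.04323 m.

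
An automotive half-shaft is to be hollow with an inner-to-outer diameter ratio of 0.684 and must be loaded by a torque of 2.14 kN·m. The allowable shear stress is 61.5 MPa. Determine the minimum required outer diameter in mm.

61.0 mm

For a hollow shaft with d_i/d_o = 0.684: τ_max = 16T/(π d_o³ (1−k⁴)), so d_o = [16T/(π τ_allow (1−k⁴))]^(1/3) = [16·2140/(π·6.15×10^7·0.7811)]^(1/3) = 0.06099 m.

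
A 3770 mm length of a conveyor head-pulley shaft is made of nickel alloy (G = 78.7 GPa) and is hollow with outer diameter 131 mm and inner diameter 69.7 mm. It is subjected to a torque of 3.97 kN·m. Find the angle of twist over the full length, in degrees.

0.410°

J = π(d_o⁴ − d_i⁴)/32 = π(0.131⁴ − 0.0697⁴)/32 = 2.660×10^-5 m⁴.
θ = T·L/(G·J) = 3970 × 3.77 / (78.7×10⁹ × 2.660×10^-5) = 7.151×10^-3 rad.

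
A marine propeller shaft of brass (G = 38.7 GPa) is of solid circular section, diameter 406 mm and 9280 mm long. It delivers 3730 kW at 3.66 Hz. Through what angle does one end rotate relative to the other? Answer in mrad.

14.6 mrad

ω = 2π·3.66 = 23.00 rad/s, so T = P/ω = 3730×10³ / 23.00 = 162200 N·m.
J = πd⁴/32 = π(0.406)⁴/32 = 2.667×10^-3 m⁴.
θ = T·L/(G·J) = 162200 × 9.28 / (38.7×10⁹ × 2.667×10^-3) = 0.01458 rad.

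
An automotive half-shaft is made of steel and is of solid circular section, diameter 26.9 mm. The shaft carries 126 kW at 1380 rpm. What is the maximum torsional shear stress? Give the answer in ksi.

ω = 2π·1380/60 = 144.5 rad/s, so T = P/ω = 126×10³ / 144.5 = 871.9 N·m.
J = πd⁴/32 = π(0.0269)⁴/32 = 5.141×10^-8 m⁴.
τ_max = T·r/J = 871.9 × 0.0135 / 5.141×10^-8 = 2.281×10^8 Pa.

33.1 ksi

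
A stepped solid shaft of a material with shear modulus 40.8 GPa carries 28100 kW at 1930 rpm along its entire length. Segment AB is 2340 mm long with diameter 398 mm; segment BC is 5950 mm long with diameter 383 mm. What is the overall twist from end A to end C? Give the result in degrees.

ω = 2π·1930/60 = 202.1 rad/s, so T = P/ω = 28100×10³ / 202.1 = 139000 N·m.
J_AB = π(0.398)⁴/32 = 2.46×10^-3 m⁴; J_BC = π(0.383)⁴/32 = 2.11×10^-3 m⁴.
θ = (T/G)·Σ L_i/J_i = (139000/40.8×10⁹)·(2.34/2.46×10^-3 + 5.95/2.11×10^-3) = 0.01284 rad.

0.735°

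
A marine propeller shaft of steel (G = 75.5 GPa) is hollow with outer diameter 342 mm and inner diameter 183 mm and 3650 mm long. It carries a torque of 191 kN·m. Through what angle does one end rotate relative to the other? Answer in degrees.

J = π(d_o⁴ − d_i⁴)/32 = π(0.342⁴ − 0.183⁴)/32 = 1.233×10^-3 m⁴.
θ = T·L/(G·J) = 191000 × 3.65 / (75.5×10⁹ × 1.233×10^-3) = 7.489×10^-3 rad.

0.429°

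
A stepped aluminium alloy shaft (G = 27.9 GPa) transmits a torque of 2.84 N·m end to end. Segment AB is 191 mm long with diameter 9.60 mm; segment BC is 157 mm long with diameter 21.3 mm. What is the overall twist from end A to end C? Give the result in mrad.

J_AB = π(0.00960)⁴/32 = 8.34×10^-10 m⁴; J_BC = π(0.0213)⁴/32 = 2.02×10^-8 m⁴.
θ = (T/G)·Σ L_i/J_i = (2.840/27.9×10⁹)·(0.191/8.34×10^-10 + 0.157/2.02×10^-8) = 0.02411 rad.

24.1 mrad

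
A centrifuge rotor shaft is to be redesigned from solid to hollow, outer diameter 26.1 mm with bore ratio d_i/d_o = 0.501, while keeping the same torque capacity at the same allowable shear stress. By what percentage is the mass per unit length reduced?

Equal τ_max and T ⇒ the solid shaft needs d_s³ = d_o³(1−k⁴), so d_s = 26.1·(1−0.501⁴)^(1/3) = 25.54 mm.
Area ratio A_h/A_s = d_o²(1−k²)/d_s² = (1−k²)/(1−k⁴)^(2/3) = 0.7822.
Mass saving = 1 − 0.7822 = 21.8 %.

21.8 %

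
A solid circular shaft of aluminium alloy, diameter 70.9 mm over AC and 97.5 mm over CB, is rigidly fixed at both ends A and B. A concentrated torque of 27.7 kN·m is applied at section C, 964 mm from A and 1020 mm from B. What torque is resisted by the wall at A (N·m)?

6320 N·m

Compatibility: T_A·a/J_AC = T_B·b/J_CB with T_A + T_B = T₀.
J_AC = 2.48×10^-6 m⁴, J_CB = 8.87×10^-6 m⁴, so T_A = T₀·(J_AC/a)/((J_AC/a)+(J_CB/b)) = 6324 N·m, T_B = 21380 N·m.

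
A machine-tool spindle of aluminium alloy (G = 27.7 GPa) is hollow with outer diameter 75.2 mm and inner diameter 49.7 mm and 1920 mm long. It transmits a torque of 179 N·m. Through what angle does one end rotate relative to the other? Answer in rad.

0.00488 rad

J = π(d_o⁴ − d_i⁴)/32 = π(0.0752⁴ − 0.0497⁴)/32 = 2.541×10^-6 m⁴.
θ = T·L/(G·J) = 179.0 × 1.92 / (27.7×10⁹ × 2.541×10^-6) = 4.884×10^-3 rad.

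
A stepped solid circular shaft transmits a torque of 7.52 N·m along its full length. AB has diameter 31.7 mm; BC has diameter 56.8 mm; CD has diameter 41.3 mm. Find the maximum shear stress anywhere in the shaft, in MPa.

Under the same torque, τ_max = 16T/(πd³) is largest where d is smallest — segment AB (d = 31.7 mm).
τ_max = 16·7.520/(π·(0.0317)³) = 1.202×10^6 Pa.

1.20 MPa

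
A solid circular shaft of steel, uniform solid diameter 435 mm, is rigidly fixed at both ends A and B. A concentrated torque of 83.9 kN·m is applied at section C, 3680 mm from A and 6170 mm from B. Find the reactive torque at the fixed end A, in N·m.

With uniform GJ and both ends fixed, compatibility θ_AC = θ_CB gives T_A·a = T_B·b, together with T_A + T_B = T₀.
T_A = T₀·b/(a+b) = 83900·6170/9850 = 52550 N·m; T_B = 31350 N·m.

52600 N·m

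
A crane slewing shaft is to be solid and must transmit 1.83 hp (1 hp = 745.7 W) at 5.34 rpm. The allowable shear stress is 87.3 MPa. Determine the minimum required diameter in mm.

ω = 2π·5.34/60 = 0.5592 rad/s, so T = P/ω = 1.83×745.7 / 0.5592 = 2440 N·m.
For a solid shaft τ_max = 16T/(πd³), so d = (16T/(π τ_allow))^(1/3) = (16·2440/(π·8.73×10^7))^(1/3) = 0.05222 m.

52.2 mm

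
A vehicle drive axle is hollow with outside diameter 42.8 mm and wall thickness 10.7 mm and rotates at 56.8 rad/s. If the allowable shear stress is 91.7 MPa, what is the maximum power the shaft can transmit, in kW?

75.2 kW

J = π(d_o⁴ − d_i⁴)/32 = π(0.0428⁴ − 0.0214⁴)/32 = 3.088×10^-7 m⁴.
T_max = τ_allow·J/r = 9.17×10^7 × 3.088×10^-7 / 0.0214 = 1323 N·m.
ω = 56.8 rad/s, so P_max = T_max·ω = 7.517×10^4 W.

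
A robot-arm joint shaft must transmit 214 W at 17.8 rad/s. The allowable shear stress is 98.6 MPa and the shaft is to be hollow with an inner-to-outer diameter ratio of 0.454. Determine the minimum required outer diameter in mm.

ω = 17.8 rad/s, so T = P/ω = 214 / 17.80 = 12.02 N·m.
For a hollow shaft with d_i/d_o = 0.454: τ_max = 16T/(π d_o³ (1−k⁴)), so d_o = [16T/(π τ_allow (1−k⁴))]^(1/3) = [16·12.02/(π·9.86×10^7·0.9575)]^(1/3) = 0.008656 m.

8.66 mm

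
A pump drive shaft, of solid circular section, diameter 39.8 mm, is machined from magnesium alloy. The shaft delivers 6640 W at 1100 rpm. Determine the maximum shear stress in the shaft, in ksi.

0.675 ksi

ω = 2π·1100/60 = 115.2 rad/s, so T = P/ω = 6640 / 115.2 = 57.64 N·m.
J = πd⁴/32 = π(0.0398)⁴/32 = 2.463×10^-7 m⁴.
τ_max = T·r/J = 57.64 × 0.0199 / 2.463×10^-7 = 4.657×10^6 Pa.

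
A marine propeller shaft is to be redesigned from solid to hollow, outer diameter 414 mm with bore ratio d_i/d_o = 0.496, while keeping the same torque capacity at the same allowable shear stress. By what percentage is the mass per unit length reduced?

21.4 %

Equal τ_max and T ⇒ the solid shaft needs d_s³ = d_o³(1−k⁴), so d_s = 414·(1−0.496⁴)^(1/3) = 405.5 mm.
Area ratio A_h/A_s = d_o²(1−k²)/d_s² = (1−k²)/(1−k⁴)^(2/3) = 0.7860.
Mass saving = 1 − 0.7860 = 21.4 %.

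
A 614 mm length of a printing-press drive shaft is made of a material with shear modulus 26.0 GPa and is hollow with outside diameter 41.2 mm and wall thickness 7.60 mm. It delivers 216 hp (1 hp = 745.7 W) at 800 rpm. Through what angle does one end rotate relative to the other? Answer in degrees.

10.9°

ω = 2π·800/60 = 83.78 rad/s, so T = P/ω = 216×745.7 / 83.78 = 1923 N·m.
J = π(d_o⁴ − d_i⁴)/32 = π(0.0412⁴ − 0.0260⁴)/32 = 2.380×10^-7 m⁴.
θ = T·L/(G·J) = 1923 × 0.614 / (26.0×10⁹ × 2.380×10^-7) = 0.1908 rad.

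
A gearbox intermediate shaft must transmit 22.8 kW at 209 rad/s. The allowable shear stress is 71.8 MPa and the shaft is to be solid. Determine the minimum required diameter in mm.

ω = 209 rad/s, so T = P/ω = 22.8×10³ / 209.0 = 109.1 N·m.
For a solid shaft τ_max = 16T/(πd³), so d = (16T/(π τ_allow))^(1/3) = (16·109.1/(π·7.18×10^7))^(1/3) = 0.01978 m.

19.8 mm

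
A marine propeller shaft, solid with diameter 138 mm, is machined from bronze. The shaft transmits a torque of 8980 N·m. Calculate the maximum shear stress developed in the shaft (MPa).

J = πd⁴/32 = π(0.138)⁴/32 = 3.561×10^-5 m⁴.
τ_max = T·r/J = 8980 × 0.0690 / 3.561×10^-5 = 1.740×10^7 Pa.

17.4 MPa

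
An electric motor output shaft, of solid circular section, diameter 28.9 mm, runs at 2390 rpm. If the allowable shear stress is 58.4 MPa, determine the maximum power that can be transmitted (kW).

J = πd⁴/32 = π(0.0289)⁴/32 = 6.848×10^-8 m⁴.
T_max = τ_allow·J/r = 5.84×10^7 × 6.848×10^-8 / 0.0144 = 276.8 N·m.
ω = 2π·2390/60 = 250.3 rad/s, so P_max = T_max·ω = 6.927×10^4 W.

69.3 kW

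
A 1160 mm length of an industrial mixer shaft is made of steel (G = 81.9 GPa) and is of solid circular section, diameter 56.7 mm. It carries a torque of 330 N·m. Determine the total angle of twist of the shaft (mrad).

J = πd⁴/32 = π(0.0567)⁴/32 = 1.015×10^-6 m⁴.
θ = T·L/(G·J) = 330.0 × 1.16 / (81.9×10⁹ × 1.015×10^-6) = 4.606×10^-3 rad.

4.61 mrad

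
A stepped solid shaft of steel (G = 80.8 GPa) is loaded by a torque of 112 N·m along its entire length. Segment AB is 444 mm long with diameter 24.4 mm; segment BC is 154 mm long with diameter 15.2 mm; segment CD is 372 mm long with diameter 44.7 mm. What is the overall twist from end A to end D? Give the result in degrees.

J_AB = π(0.0244)⁴/32 = 3.48×10^-8 m⁴; J_BC = π(0.0152)⁴/32 = 5.24×10^-9 m⁴; J_CD = π(0.0447)⁴/32 = 3.92×10^-7 m⁴.
θ = (T/G)·Σ L_i/J_i = (112.0/80.8×10⁹)·(0.444/3.48×10^-8 + 0.154/5.24×10^-9 + 0.372/3.92×10^-7) = 0.05974 rad.

3.42°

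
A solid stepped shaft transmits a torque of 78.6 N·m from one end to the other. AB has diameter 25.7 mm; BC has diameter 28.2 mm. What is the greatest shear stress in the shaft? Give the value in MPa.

23.6 MPa

Under the same torque, τ_max = 16T/(πd³) is largest where d is smallest — segment AB (d = 25.7 mm).
τ_max = 16·78.60/(π·(0.0257)³) = 2.358×10^7 Pa.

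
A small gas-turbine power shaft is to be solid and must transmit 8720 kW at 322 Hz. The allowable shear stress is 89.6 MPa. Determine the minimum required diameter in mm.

62.6 mm

ω = 2π·322 = 2023 rad/s, so T = P/ω = 8720×10³ / 2023 = 4310 N·m.
For a solid shaft τ_max = 16T/(πd³), so d = (16T/(π τ_allow))^(1/3) = (16·4310/(π·8.96×10^7))^(1/3) = 0.06257 m.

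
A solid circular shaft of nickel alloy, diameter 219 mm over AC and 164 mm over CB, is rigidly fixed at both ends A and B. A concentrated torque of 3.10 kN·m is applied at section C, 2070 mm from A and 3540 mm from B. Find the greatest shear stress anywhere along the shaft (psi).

184 psi

Compatibility: T_A·a/J_AC = T_B·b/J_CB with T_A + T_B = T₀.
J_AC = 2.26×10^-4 m⁴, J_CB = 7.10×10^-5 m⁴, so T_A = T₀·(J_AC/a)/((J_AC/a)+(J_CB/b)) = 2618 N·m, T_B = 481.5 N·m.
τ in each portion: τ_AC = 1.27×10^6 Pa, τ_CB = 5.56×10^5 Pa; maximum is in AC.
τ_max = T_AC·r/J = 2618·0.110/2.26×10^-4 = 1.270×10^6 Pa.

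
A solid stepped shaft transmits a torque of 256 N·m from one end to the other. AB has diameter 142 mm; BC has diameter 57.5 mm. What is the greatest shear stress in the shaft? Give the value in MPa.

6.86 MPa

Under the same torque, τ_max = 16T/(πd³) is largest where d is smallest — segment BC (d = 57.5 mm).
τ_max = 16·256.0/(π·(0.0575)³) = 6.858×10^6 Pa.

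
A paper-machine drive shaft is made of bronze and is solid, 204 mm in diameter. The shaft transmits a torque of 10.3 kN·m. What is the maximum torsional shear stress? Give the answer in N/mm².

J = πd⁴/32 = π(0.204)⁴/32 = 1.700×10^-4 m⁴.
τ_max = T·r/J = 10300 × 0.102 / 1.700×10^-4 = 6.179×10^6 Pa.

6.18 N/mm²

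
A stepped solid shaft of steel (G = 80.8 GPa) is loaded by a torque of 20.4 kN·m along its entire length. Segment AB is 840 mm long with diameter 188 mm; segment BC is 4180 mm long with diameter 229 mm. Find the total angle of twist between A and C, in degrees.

J_AB = π(0.188)⁴/32 = 1.23×10^-4 m⁴; J_BC = π(0.229)⁴/32 = 2.70×10^-4 m⁴.
θ = (T/G)·Σ L_i/J_i = (20400/80.8×10⁹)·(0.840/1.23×10^-4 + 4.18/2.70×10^-4) = 5.638×10^-3 rad.

0.323°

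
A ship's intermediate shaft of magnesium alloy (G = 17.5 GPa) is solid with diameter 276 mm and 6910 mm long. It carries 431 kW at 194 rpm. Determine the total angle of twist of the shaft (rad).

ω = 2π·194/60 = 20.32 rad/s, so T = P/ω = 431×10³ / 20.32 = 21220 N·m.
J = πd⁴/32 = π(0.276)⁴/32 = 5.697×10^-4 m⁴.
θ = T·L/(G·J) = 21220 × 6.91 / (17.5×10⁹ × 5.697×10^-4) = 0.01470 rad.

0.0147 rad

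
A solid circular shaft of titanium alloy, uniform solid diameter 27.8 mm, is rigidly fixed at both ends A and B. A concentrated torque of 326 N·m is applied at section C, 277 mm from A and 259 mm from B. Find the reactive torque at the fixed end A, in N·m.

158 N·m

With uniform GJ and both ends fixed, compatibility θ_AC = θ_CB gives T_A·a = T_B·b, together with T_A + T_B = T₀.
T_A = T₀·b/(a+b) = 326.0·259/536.0 = 157.5 N·m; T_B = 168.5 N·m.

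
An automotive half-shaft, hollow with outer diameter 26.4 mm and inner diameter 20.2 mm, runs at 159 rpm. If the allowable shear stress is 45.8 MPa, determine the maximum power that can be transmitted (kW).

1.81 kW

J = π(d_o⁴ − d_i⁴)/32 = π(0.0264⁴ − 0.0202⁴)/32 = 3.134×10^-8 m⁴.
T_max = τ_allow·J/r = 4.58×10^7 × 3.134×10^-8 / 0.0132 = 108.8 N·m.
ω = 2π·159/60 = 16.65 rad/s, so P_max = T_max·ω = 1811 W.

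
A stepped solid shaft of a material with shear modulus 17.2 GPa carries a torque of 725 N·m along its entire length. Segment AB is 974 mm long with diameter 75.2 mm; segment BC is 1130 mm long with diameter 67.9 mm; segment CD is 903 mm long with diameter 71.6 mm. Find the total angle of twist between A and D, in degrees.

J_AB = π(0.0752)⁴/32 = 3.14×10^-6 m⁴; J_BC = π(0.0679)⁴/32 = 2.09×10^-6 m⁴; J_CD = π(0.0716)⁴/32 = 2.58×10^-6 m⁴.
θ = (T/G)·Σ L_i/J_i = (725.0/17.2×10⁹)·(0.974/3.14×10^-6 + 1.13/2.09×10^-6 + 0.903/2.58×10^-6) = 0.05065 rad.

2.90°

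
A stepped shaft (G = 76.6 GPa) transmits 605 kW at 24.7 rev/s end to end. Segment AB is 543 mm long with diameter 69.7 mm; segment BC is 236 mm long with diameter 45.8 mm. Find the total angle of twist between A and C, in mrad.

39.7 mrad

ω = 2π·24.7 = 155.2 rad/s, so T = P/ω = 605×10³ / 155.2 = 3898 N·m.
J_AB = π(0.0697)⁴/32 = 2.32×10^-6 m⁴; J_BC = π(0.0458)⁴/32 = 4.32×10^-7 m⁴.
θ = (T/G)·Σ L_i/J_i = (3898/76.6×10⁹)·(0.543/2.32×10^-6 + 0.236/4.32×10^-7) = 0.03973 rad.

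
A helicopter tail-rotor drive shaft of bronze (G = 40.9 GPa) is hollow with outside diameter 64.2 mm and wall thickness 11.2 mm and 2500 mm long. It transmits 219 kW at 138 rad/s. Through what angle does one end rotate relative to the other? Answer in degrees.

ω = 138 rad/s, so T = P/ω = 219×10³ / 138.0 = 1587 N·m.
J = π(d_o⁴ − d_i⁴)/32 = π(0.0642⁴ − 0.0418⁴)/32 = 1.368×10^-6 m⁴.
θ = T·L/(G·J) = 1587 × 2.50 / (40.9×10⁹ × 1.368×10^-6) = 0.07090 rad.

4.06°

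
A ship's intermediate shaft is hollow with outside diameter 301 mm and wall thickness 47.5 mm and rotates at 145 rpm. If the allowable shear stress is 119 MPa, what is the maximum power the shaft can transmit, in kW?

J = π(d_o⁴ − d_i⁴)/32 = π(0.301⁴ − 0.206⁴)/32 = 6.291×10^-4 m⁴.
T_max = τ_allow·J/r = 1.19×10^8 × 6.291×10^-4 / 0.150 = 497400 N·m.
ω = 2π·145/60 = 15.18 rad/s, so P_max = T_max·ω = 7.553×10^6 W.

7550 kW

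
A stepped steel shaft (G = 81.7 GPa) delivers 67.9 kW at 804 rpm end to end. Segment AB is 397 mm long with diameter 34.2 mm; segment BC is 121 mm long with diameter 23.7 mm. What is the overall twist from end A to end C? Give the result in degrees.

ω = 2π·804/60 = 84.19 rad/s, so T = P/ω = 67.9×10³ / 84.19 = 806.5 N·m.
J_AB = π(0.0342)⁴/32 = 1.34×10^-7 m⁴; J_BC = π(0.0237)⁴/32 = 3.10×10^-8 m⁴.
θ = (T/G)·Σ L_i/J_i = (806.5/81.7×10⁹)·(0.397/1.34×10^-7 + 0.121/3.10×10^-8) = 0.06774 rad.

3.88°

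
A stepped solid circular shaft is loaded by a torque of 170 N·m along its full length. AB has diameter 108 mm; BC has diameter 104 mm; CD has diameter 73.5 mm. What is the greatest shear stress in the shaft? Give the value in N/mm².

2.18 N/mm²

Under the same torque, τ_max = 16T/(πd³) is largest where d is smallest — segment CD (d = 73.5 mm).
τ_max = 16·170.0/(π·(0.0735)³) = 2.181×10^6 Pa.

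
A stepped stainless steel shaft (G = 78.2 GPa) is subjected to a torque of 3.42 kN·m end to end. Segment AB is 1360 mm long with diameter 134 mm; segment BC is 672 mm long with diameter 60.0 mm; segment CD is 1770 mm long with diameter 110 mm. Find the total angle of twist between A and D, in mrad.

J_AB = π(0.134)⁴/32 = 3.17×10^-5 m⁴; J_BC = π(0.0600)⁴/32 = 1.27×10^-6 m⁴; J_CD = π(0.110)⁴/32 = 1.44×10^-5 m⁴.
θ = (T/G)·Σ L_i/J_i = (3420/78.2×10⁹)·(1.36/3.17×10^-5 + 0.672/1.27×10^-6 + 1.77/1.44×10^-5) = 0.03036 rad.

30.4 mrad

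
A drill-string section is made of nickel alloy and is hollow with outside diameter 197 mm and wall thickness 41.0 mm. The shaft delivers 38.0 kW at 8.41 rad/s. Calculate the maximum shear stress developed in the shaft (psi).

ω = 8.41 rad/s, so T = P/ω = 38.0×10³ / 8.410 = 4518 N·m.
J = π(d_o⁴ − d_i⁴)/32 = π(0.197⁴ − 0.115⁴)/32 = 1.307×10^-4 m⁴.
τ_max = T·r/J = 4518 × 0.0985 / 1.307×10^-4 = 3.405×10^6 Pa.

494 psi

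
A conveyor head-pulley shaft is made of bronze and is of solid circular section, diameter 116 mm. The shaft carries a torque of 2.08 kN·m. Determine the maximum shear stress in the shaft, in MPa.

6.79 MPa

J = πd⁴/32 = π(0.116)⁴/32 = 1.778×10^-5 m⁴.
τ_max = T·r/J = 2080 × 0.0580 / 1.778×10^-5 = 6.787×10^6 Pa.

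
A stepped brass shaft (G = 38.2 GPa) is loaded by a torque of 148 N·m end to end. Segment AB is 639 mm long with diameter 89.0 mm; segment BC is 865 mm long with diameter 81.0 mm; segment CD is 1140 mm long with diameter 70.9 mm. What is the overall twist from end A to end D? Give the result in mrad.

J_AB = π(0.0890)⁴/32 = 6.16×10^-6 m⁴; J_BC = π(0.0810)⁴/32 = 4.23×10^-6 m⁴; J_CD = π(0.0709)⁴/32 = 2.48×10^-6 m⁴.
θ = (T/G)·Σ L_i/J_i = (148.0/38.2×10⁹)·(0.639/6.16×10^-6 + 0.865/4.23×10^-6 + 1.14/2.48×10^-6) = 2.975×10^-3 rad.

2.98 mrad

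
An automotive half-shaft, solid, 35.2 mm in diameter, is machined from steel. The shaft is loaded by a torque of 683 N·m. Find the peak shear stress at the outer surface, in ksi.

J = πd⁴/32 = π(0.0352)⁴/32 = 1.507×10^-7 m⁴.
τ_max = T·r/J = 683.0 × 0.0176 / 1.507×10^-7 = 7.976×10^7 Pa.

11.6 ksi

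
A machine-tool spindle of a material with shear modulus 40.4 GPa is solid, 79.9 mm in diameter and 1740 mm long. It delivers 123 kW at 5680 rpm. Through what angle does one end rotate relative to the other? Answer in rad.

ω = 2π·5680/60 = 594.8 rad/s, so T = P/ω = 123×10³ / 594.8 = 206.8 N·m.
J = πd⁴/32 = π(0.0799)⁴/32 = 4.001×10^-6 m⁴.
θ = T·L/(G·J) = 206.8 × 1.74 / (40.4×10⁹ × 4.001×10^-6) = 2.226×10^-3 rad.

0.00223 rad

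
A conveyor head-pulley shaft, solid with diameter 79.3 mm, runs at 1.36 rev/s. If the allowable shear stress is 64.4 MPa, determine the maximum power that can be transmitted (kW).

53.9 kW

J = πd⁴/32 = π(0.0793)⁴/32 = 3.882×10^-6 m⁴.
T_max = τ_allow·J/r = 6.44×10^7 × 3.882×10^-6 / 0.0396 = 6306 N·m.
ω = 2π·1.36 = 8.545 rad/s, so P_max = T_max·ω = 5.388×10^4 W.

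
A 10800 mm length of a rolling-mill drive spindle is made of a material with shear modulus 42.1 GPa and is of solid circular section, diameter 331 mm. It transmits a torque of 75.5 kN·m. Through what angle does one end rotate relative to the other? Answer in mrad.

J = πd⁴/32 = π(0.331)⁴/32 = 1.178×10^-3 m⁴.
θ = T·L/(G·J) = 75500 × 10.8 / (42.1×10⁹ × 1.178×10^-3) = 0.01644 rad.

16.4 mrad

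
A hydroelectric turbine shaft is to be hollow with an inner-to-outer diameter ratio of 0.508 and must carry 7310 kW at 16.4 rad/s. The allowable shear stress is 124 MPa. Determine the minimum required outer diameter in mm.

ω = 16.4 rad/s, so T = P/ω = 7310×10³ / 16.40 = 445700 N·m.
For a hollow shaft with d_i/d_o = 0.508: τ_max = 16T/(π d_o³ (1−k⁴)), so d_o = [16T/(π τ_allow (1−k⁴))]^(1/3) = [16·445700/(π·1.24×10^8·0.9334)]^(1/3) = 0.2697 m.

270 mm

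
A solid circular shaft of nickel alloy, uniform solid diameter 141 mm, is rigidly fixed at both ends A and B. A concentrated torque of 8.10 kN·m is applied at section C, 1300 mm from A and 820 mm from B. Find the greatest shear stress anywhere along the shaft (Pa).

9.02e6 Pa

With uniform GJ and both ends fixed, compatibility θ_AC = θ_CB gives T_A·a = T_B·b, together with T_A + T_B = T₀.
T_A = T₀·b/(a+b) = 8100·820/2120 = 3133 N·m; T_B = 4967 N·m.
τ in each portion: τ_AC = 5.69×10^6 Pa, τ_CB = 9.02×10^6 Pa; maximum is in CB.
τ_max = T_CB·r/J = 4967·0.0705/3.88×10^-5 = 9.024×10^6 Pa.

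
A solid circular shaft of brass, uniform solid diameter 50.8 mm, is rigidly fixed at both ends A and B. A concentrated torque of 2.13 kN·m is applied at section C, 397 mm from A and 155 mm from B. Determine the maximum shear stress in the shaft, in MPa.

59.5 MPa

With uniform GJ and both ends fixed, compatibility θ_AC = θ_CB gives T_A·a = T_B·b, together with T_A + T_B = T₀.
T_A = T₀·b/(a+b) = 2130·155/552.0 = 598.1 N·m; T_B = 1532 N·m.
τ in each portion: τ_AC = 2.32×10^7 Pa, τ_CB = 5.95×10^7 Pa; maximum is in CB.
τ_max = T_CB·r/J = 1532·0.0254/6.54×10^-7 = 5.951×10^7 Pa.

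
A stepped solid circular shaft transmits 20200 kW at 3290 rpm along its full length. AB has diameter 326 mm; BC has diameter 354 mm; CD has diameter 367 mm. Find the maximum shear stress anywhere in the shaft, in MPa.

8.62 MPa

ω = 2π·3290/60 = 344.5 rad/s, so T = P/ω = 20200×10³ / 344.5 = 58630 N·m.
Under the same torque, τ_max = 16T/(πd³) is largest where d is smallest — segment AB (d = 326 mm).
τ_max = 16·58630/(π·(0.326)³) = 8.619×10^6 Pa.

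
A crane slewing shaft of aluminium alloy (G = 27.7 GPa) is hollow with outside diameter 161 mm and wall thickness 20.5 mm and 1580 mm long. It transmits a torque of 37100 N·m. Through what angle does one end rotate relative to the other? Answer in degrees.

2.66°

J = π(d_o⁴ − d_i⁴)/32 = π(0.161⁴ − 0.120⁴)/32 = 4.561×10^-5 m⁴.
θ = T·L/(G·J) = 37100 × 1.58 / (27.7×10⁹ × 4.561×10^-5) = 0.04640 rad.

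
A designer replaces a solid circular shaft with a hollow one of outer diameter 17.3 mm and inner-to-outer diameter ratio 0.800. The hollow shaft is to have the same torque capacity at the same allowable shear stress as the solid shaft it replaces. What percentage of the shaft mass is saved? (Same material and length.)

48.8 %

Equal τ_max and T ⇒ the solid shaft needs d_s³ = d_o³(1−k⁴), so d_s = 17.3·(1−0.800⁴)^(1/3) = 14.51 mm.
Area ratio A_h/A_s = d_o²(1−k²)/d_s² = (1−k²)/(1−k⁴)^(2/3) = 0.5115.
Mass saving = 1 − 0.5115 = 48.8 %.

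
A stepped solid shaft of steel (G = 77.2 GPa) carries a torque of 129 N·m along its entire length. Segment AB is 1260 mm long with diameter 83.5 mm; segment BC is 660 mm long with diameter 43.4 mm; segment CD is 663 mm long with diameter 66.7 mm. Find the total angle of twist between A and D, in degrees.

0.239°

J_AB = π(0.0835)⁴/32 = 4.77×10^-6 m⁴; J_BC = π(0.0434)⁴/32 = 3.48×10^-7 m⁴; J_CD = π(0.0667)⁴/32 = 1.94×10^-6 m⁴.
θ = (T/G)·Σ L_i/J_i = (129.0/77.2×10⁹)·(1.26/4.77×10^-6 + 0.660/3.48×10^-7 + 0.663/1.94×10^-6) = 4.178×10^-3 rad.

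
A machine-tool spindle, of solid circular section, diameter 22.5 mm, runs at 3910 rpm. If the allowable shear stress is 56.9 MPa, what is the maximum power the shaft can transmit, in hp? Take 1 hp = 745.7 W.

J = πd⁴/32 = π(0.0225)⁴/32 = 2.516×10^-8 m⁴.
T_max = τ_allow·J/r = 5.69×10^7 × 2.516×10^-8 / 0.0112 = 127.3 N·m.
ω = 2π·3910/60 = 409.5 rad/s, so P_max = T_max·ω = 5.211×10^4 W.

69.9 hp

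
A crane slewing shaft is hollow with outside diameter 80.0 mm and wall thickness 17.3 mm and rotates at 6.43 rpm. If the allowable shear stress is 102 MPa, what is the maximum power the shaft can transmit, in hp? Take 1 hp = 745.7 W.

8.30 hp

J = π(d_o⁴ − d_i⁴)/32 = π(0.0800⁴ − 0.0454⁴)/32 = 3.604×10^-6 m⁴.
T_max = τ_allow·J/r = 1.02×10^8 × 3.604×10^-6 / 0.0400 = 9191 N·m.
ω = 2π·6.43/60 = 0.6733 rad/s, so P_max = T_max·ω = 6188 W.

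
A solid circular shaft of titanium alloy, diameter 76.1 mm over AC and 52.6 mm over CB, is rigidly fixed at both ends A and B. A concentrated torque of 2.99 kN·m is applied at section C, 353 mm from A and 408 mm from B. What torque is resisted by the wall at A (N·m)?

Compatibility: T_A·a/J_AC = T_B·b/J_CB with T_A + T_B = T₀.
J_AC = 3.29×10^-6 m⁴, J_CB = 7.52×10^-7 m⁴, so T_A = T₀·(J_AC/a)/((J_AC/a)+(J_CB/b)) = 2497 N·m, T_B = 493.1 N·m.

2500 N·m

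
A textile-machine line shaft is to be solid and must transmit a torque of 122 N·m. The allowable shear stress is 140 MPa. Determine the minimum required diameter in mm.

16.4 mm

For a solid shaft τ_max = 16T/(πd³), so d = (16T/(π τ_allow))^(1/3) = (16·122.0/(π·1.40×10^8))^(1/3) = 0.01643 m.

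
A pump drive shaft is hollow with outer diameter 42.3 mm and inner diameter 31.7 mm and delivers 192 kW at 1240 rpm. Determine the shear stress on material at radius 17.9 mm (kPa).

123000 kPa

ω = 2π·1240/60 = 129.9 rad/s, so T = P/ω = 192×10³ / 129.9 = 1479 N·m.
J = π(d_o⁴ − d_i⁴)/32 = π(0.0423⁴ − 0.0317⁴)/32 = 2.152×10^-7 m⁴.
Shear stress varies linearly with radius: τ = T·r/J = 1479 × 0.0179 / 2.152×10^-7 = 1.230×10^8 Pa.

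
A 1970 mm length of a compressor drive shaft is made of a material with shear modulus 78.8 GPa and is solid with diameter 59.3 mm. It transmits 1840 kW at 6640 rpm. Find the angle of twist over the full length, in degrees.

3.12°

ω = 2π·6640/60 = 695.3 rad/s, so T = P/ω = 1840×10³ / 695.3 = 2646 N·m.
J = πd⁴/32 = π(0.0593)⁴/32 = 1.214×10^-6 m⁴.
θ = T·L/(G·J) = 2646 × 1.97 / (78.8×10⁹ × 1.214×10^-6) = 0.05449 rad.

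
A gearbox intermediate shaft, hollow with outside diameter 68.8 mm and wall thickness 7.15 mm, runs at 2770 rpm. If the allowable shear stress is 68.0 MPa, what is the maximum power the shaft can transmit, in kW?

J = π(d_o⁴ − d_i⁴)/32 = π(0.0688⁴ − 0.0545⁴)/32 = 1.334×10^-6 m⁴.
T_max = τ_allow·J/r = 6.80×10^7 × 1.334×10^-6 / 0.0344 = 2636 N·m.
ω = 2π·2770/60 = 290.1 rad/s, so P_max = T_max·ω = 7.646×10^5 W.

765 kW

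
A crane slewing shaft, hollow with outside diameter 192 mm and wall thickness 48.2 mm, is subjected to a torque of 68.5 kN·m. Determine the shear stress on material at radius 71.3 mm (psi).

5660 psi

J = π(d_o⁴ − d_i⁴)/32 = π(0.192⁴ − 0.0956⁴)/32 = 1.252×10^-4 m⁴.
Shear stress varies linearly with radius: τ = T·r/J = 68500 × 0.0713 / 1.252×10^-4 = 3.901×10^7 Pa.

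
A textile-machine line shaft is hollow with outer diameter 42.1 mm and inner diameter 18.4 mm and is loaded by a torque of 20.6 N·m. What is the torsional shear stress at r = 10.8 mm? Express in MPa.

J = π(d_o⁴ − d_i⁴)/32 = π(0.0421⁴ − 0.0184⁴)/32 = 2.972×10^-7 m⁴.
Shear stress varies linearly with radius: τ = T·r/J = 20.60 × 0.0108 / 2.972×10^-7 = 7.487×10^5 Pa.

0.749 MPa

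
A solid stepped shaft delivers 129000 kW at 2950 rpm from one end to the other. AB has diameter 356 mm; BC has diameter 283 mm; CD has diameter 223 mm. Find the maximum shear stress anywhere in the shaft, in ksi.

ω = 2π·2950/60 = 308.9 rad/s, so T = P/ω = 129000×10³ / 308.9 = 417600 N·m.
Under the same torque, τ_max = 16T/(πd³) is largest where d is smallest — segment CD (d = 223 mm).
τ_max = 16·417600/(π·(0.223)³) = 1.918×10^8 Pa.

27.8 ksi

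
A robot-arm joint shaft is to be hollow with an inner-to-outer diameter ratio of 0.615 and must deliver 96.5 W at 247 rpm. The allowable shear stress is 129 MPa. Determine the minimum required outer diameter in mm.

5.56 mm

ω = 2π·247/60 = 25.87 rad/s, so T = P/ω = 96.5 / 25.87 = 3.731 N·m.
For a hollow shaft with d_i/d_o = 0.615: τ_max = 16T/(π d_o³ (1−k⁴)), so d_o = [16T/(π τ_allow (1−k⁴))]^(1/3) = [16·3.731/(π·1.29×10^8·0.8569)]^(1/3) = 0.005560 m.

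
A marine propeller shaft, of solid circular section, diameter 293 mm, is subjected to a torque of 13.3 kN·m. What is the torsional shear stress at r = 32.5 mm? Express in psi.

86.6 psi

J = πd⁴/32 = π(0.293)⁴/32 = 7.236×10^-4 m⁴.
Shear stress varies linearly with radius: τ = T·r/J = 13300 × 0.0325 / 7.236×10^-4 = 5.974×10^5 Pa.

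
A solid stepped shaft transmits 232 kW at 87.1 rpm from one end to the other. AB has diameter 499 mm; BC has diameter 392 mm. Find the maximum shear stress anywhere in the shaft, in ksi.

ω = 2π·87.1/60 = 9.121 rad/s, so T = P/ω = 232×10³ / 9.121 = 25440 N·m.
Under the same torque, τ_max = 16T/(πd³) is largest where d is smallest — segment BC (d = 392 mm).
τ_max = 16·25440/(π·(0.392)³) = 2.151×10^6 Pa.

0.312 ksi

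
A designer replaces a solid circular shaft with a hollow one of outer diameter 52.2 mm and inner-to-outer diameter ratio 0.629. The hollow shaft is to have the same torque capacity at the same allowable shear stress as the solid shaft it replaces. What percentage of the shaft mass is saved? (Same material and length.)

32.3 %

Equal τ_max and T ⇒ the solid shaft needs d_s³ = d_o³(1−k⁴), so d_s = 52.2·(1−0.629⁴)^(1/3) = 49.32 mm.
Area ratio A_h/A_s = d_o²(1−k²)/d_s² = (1−k²)/(1−k⁴)^(2/3) = 0.6770.
Mass saving = 1 − 0.6770 = 32.3 %.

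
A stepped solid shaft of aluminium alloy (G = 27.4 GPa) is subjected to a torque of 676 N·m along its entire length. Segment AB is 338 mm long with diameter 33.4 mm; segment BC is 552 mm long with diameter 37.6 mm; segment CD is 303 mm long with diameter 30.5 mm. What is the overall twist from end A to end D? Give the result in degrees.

12.9°

J_AB = π(0.0334)⁴/32 = 1.22×10^-7 m⁴; J_BC = π(0.0376)⁴/32 = 1.96×10^-7 m⁴; J_CD = π(0.0305)⁴/32 = 8.50×10^-8 m⁴.
θ = (T/G)·Σ L_i/J_i = (676.0/27.4×10⁹)·(0.338/1.22×10^-7 + 0.552/1.96×10^-7 + 0.303/8.50×10^-8) = 0.2256 rad.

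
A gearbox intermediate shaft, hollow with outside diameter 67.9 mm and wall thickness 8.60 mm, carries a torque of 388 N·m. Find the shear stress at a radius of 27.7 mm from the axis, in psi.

1080 psi

J = π(d_o⁴ − d_i⁴)/32 = π(0.0679⁴ − 0.0507⁴)/32 = 1.438×10^-6 m⁴.
Shear stress varies linearly with radius: τ = T·r/J = 388.0 × 0.0277 / 1.438×10^-6 = 7.473×10^6 Pa.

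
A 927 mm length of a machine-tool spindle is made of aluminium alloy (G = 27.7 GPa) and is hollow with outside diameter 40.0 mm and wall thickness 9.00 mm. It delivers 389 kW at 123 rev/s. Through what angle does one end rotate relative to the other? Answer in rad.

ω = 2π·123 = 772.8 rad/s, so T = P/ω = 389×10³ / 772.8 = 503.3 N·m.
J = π(d_o⁴ − d_i⁴)/32 = π(0.0400⁴ − 0.0220⁴)/32 = 2.283×10^-7 m⁴.
θ = T·L/(G·J) = 503.3 × 0.927 / (27.7×10⁹ × 2.283×10^-7) = 0.07377 rad.

0.0738 rad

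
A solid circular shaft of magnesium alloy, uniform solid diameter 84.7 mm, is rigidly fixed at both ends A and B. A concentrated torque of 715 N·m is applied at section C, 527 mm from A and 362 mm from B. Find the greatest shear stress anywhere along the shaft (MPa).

With uniform GJ and both ends fixed, compatibility θ_AC = θ_CB gives T_A·a = T_B·b, together with T_A + T_B = T₀.
T_A = T₀·b/(a+b) = 715.0·362/889.0 = 291.1 N·m; T_B = 423.9 N·m.
τ in each portion: τ_AC = 2.44×10^6 Pa, τ_CB = 3.55×10^6 Pa; maximum is in CB.
τ_max = T_CB·r/J = 423.9·0.0423/5.05×10^-6 = 3.553×10^6 Pa.

3.55 MPa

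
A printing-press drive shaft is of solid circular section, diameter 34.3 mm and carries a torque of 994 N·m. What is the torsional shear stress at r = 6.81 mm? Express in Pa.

4.98e7 Pa

J = πd⁴/32 = π(0.0343)⁴/32 = 1.359×10^-7 m⁴.
Shear stress varies linearly with radius: τ = T·r/J = 994.0 × 0.00681 / 1.359×10^-7 = 4.981×10^7 Pa.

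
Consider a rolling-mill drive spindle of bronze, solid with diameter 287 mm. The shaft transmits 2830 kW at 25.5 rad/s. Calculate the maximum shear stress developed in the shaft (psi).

ω = 25.5 rad/s, so T = P/ω = 2830×10³ / 25.50 = 111000 N·m.
J = πd⁴/32 = π(0.287)⁴/32 = 6.661×10^-4 m⁴.
τ_max = T·r/J = 111000 × 0.143 / 6.661×10^-4 = 2.391×10^7 Pa.

3470 psi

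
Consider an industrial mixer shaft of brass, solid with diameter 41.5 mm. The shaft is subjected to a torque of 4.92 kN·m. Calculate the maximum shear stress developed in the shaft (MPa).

351 MPa

J = πd⁴/32 = π(0.0415)⁴/32 = 2.912×10^-7 m⁴.
τ_max = T·r/J = 4920 × 0.0208 / 2.912×10^-7 = 3.506×10^8 Pa.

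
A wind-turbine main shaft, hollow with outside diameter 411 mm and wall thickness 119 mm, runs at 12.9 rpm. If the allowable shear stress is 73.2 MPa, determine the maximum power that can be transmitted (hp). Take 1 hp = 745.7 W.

J = π(d_o⁴ − d_i⁴)/32 = π(0.411⁴ − 0.173⁴)/32 = 2.713×10^-3 m⁴.
T_max = τ_allow·J/r = 7.32×10^7 × 2.713×10^-3 / 0.205 = 966500 N·m.
ω = 2π·12.9/60 = 1.351 rad/s, so P_max = T_max·ω = 1.306×10^6 W.

1750 hp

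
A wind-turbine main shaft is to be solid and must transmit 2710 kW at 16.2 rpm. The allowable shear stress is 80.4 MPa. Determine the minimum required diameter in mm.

ω = 2π·16.2/60 = 1.696 rad/s, so T = P/ω = 2710×10³ / 1.696 = 1.597e6 N·m.
For a solid shaft τ_max = 16T/(πd³), so d = (16T/(π τ_allow))^(1/3) = (16·1.597e6/(π·8.04×10^7))^(1/3) = 0.4660 m.

466 mm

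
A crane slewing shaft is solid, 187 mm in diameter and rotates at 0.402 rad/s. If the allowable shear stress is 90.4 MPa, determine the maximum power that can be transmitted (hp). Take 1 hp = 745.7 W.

62.6 hp

J = πd⁴/32 = π(0.187)⁴/32 = 1.201×10^-4 m⁴.
T_max = τ_allow·J/r = 9.04×10^7 × 1.201×10^-4 / 0.0935 = 116100 N·m.
ω = 0.402 rad/s, so P_max = T_max·ω = 4.666×10^4 W.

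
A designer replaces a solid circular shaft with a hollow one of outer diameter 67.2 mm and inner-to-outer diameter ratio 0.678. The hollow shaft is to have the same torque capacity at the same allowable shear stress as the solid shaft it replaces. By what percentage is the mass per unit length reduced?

36.7 %

Equal τ_max and T ⇒ the solid shaft needs d_s³ = d_o³(1−k⁴), so d_s = 67.2·(1−0.678⁴)^(1/3) = 62.09 mm.
Area ratio A_h/A_s = d_o²(1−k²)/d_s² = (1−k²)/(1−k⁴)^(2/3) = 0.6330.
Mass saving = 1 − 0.6330 = 36.7 %.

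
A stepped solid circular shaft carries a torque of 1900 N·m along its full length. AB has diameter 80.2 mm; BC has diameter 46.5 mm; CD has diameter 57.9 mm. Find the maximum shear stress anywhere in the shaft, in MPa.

Under the same torque, τ_max = 16T/(πd³) is largest where d is smallest — segment BC (d = 46.5 mm).
τ_max = 16·1900/(π·(0.0465)³) = 9.624×10^7 Pa.

96.2 MPa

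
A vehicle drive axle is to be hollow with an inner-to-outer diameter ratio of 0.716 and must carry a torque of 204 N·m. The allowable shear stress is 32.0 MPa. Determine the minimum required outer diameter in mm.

For a hollow shaft with d_i/d_o = 0.716: τ_max = 16T/(π d_o³ (1−k⁴)), so d_o = [16T/(π τ_allow (1−k⁴))]^(1/3) = [16·204.0/(π·3.20×10^7·0.7372)]^(1/3) = 0.03531 m.

35.3 mm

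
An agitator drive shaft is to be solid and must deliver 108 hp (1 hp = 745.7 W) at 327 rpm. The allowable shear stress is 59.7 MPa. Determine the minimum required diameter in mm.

58.5 mm

ω = 2π·327/60 = 34.24 rad/s, so T = P/ω = 108×745.7 / 34.24 = 2352 N·m.
For a solid shaft τ_max = 16T/(πd³), so d = (16T/(π τ_allow))^(1/3) = (16·2352/(π·5.97×10^7))^(1/3) = 0.05854 m.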